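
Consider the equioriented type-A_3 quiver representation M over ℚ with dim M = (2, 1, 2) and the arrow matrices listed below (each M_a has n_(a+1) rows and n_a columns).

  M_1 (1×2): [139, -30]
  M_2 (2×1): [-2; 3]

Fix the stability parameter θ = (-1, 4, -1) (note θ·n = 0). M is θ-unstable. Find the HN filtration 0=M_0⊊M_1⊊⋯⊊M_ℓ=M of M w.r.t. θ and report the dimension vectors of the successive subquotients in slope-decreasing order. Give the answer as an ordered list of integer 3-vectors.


Via rank(M_{q-1}∘⋯∘M_p): M ≅ I[1,1], I[1,3], I[3,3].
μ_θ-semistable layers: μ^(1)=3/2; μ^(2)=-1

((0, 1, 1); (2, 0, 1))


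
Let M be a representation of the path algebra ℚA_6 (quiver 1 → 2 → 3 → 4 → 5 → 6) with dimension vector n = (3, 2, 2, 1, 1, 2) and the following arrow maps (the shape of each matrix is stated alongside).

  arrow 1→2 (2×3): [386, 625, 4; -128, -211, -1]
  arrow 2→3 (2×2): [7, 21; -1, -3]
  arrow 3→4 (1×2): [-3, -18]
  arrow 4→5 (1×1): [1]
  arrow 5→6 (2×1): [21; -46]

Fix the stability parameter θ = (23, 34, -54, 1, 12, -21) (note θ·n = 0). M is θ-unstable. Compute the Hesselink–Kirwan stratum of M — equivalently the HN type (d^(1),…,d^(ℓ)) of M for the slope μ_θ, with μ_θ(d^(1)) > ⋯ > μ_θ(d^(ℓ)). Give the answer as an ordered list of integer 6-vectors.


Via rank(M_{q-1}∘⋯∘M_p): M ≅ I[1,1], I[1,2], I[1,6], I[3,3], I[6,6].
μ_θ-semistable layers: μ^(1)=34; μ^(2)=23; μ^(3)=-5/6; μ^(4)=-21; μ^(5)=-54

((0, 1, 0, 0, 0, 0); (2, 0, 0, 0, 0, 0); (1, 1, 1, 1, 1, 1); (0, 0, 0, 0, 0, 1); (0, 0, 1, 0, 0, 0))


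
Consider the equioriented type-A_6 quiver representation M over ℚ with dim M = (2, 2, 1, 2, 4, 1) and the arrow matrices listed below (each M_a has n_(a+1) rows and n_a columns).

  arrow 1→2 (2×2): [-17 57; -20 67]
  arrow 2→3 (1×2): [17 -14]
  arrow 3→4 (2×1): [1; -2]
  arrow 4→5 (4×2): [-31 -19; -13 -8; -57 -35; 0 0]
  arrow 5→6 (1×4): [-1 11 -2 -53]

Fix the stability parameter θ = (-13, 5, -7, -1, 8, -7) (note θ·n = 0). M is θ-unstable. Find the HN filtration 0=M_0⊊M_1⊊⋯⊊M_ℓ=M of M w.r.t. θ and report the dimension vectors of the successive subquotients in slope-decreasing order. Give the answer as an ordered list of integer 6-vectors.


Via rank(M_{q-1}∘⋯∘M_p): M ≅ I[1,2], I[1,5], I[4,6], I[5,5]^2.
μ_θ-semistable layers: μ^(1)=8; μ^(2)=5; μ^(3)=1/2; μ^(4)=-1; μ^(5)=-13

((0, 0, 0, 0, 3, 0); (0, 1, 0, 0, 0, 0); (0, 0, 0, 0, 1, 1); (0, 1, 1, 2, 0, 0); (2, 0, 0, 0, 0, 0))


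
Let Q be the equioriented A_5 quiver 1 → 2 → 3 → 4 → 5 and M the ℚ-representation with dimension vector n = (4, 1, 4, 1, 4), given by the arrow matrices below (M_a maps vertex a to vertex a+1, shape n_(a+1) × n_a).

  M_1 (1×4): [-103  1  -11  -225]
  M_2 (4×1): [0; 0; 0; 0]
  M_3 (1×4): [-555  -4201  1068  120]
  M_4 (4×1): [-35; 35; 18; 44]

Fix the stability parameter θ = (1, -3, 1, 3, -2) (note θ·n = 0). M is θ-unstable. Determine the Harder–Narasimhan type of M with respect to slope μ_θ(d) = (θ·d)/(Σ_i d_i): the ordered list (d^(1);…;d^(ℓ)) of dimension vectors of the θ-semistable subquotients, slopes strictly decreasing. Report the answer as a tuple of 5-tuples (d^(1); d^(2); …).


Via rank(M_{q-1}∘⋯∘M_p): M ≅ I[1,1]^3, I[1,2], I[3,3]^3, I[3,5], I[5,5]^3.
μ_θ-semistable layers: μ^(1)=1; μ^(2)=2/3; μ^(3)=-1; μ^(4)=-2

((3, 0, 3, 0, 0); (0, 0, 1, 1, 1); (1, 1, 0, 0, 0); (0, 0, 0, 0, 3))


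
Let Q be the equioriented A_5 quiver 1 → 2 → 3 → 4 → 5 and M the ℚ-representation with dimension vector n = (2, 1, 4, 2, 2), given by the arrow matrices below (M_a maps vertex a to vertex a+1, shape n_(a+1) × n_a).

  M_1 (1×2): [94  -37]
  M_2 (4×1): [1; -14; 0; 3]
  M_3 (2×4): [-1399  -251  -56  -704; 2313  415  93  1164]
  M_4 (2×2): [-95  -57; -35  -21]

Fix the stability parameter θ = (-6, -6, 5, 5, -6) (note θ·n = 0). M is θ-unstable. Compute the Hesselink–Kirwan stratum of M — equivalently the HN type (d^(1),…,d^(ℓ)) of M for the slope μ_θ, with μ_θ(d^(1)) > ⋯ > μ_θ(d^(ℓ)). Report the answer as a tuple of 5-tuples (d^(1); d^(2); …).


Interval decomposition of M: I[1,1], I[1,4], I[3,3]^2, I[3,5], I[5,5].
HN type (ℓ=3): μ^(1)=5; μ^(2)=4/3; μ^(3)=-6

((0, 0, 3, 1, 0); (0, 0, 1, 1, 1); (2, 1, 0, 0, 1))


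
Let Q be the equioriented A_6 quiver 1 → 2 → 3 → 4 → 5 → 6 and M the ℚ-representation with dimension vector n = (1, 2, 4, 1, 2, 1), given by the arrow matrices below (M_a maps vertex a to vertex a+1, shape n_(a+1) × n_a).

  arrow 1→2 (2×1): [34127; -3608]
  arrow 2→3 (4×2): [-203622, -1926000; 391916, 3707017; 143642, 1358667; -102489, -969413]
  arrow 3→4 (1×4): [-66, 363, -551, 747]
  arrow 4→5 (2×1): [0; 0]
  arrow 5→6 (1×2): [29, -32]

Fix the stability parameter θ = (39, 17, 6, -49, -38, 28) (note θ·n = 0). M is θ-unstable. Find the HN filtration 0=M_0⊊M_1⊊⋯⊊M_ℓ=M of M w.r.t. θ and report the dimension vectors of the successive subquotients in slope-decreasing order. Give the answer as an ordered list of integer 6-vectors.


Via rank(M_{q-1}∘⋯∘M_p): M ≅ I[1,4], I[2,3], I[3,3]^2, I[5,5], I[5,6].
μ_θ-semistable layers: μ^(1)=28; μ^(2)=23/2; μ^(3)=6; μ^(4)=13/4; μ^(5)=-38

((0, 0, 0, 0, 0, 1); (0, 1, 1, 0, 0, 0); (0, 0, 2, 0, 0, 0); (1, 1, 1, 1, 0, 0); (0, 0, 0, 0, 2, 0))


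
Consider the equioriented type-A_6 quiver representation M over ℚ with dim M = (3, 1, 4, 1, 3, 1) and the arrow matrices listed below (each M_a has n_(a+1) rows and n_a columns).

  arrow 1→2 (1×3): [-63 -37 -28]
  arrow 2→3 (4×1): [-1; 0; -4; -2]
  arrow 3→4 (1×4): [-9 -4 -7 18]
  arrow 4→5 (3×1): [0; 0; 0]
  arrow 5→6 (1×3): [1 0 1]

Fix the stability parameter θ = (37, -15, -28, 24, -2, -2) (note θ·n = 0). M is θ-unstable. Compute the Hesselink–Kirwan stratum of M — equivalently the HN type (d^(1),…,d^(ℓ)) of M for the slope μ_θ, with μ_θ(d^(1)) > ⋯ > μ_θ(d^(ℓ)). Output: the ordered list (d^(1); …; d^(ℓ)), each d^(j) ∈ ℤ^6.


Interval decomposition of M: I[1,1]^2, I[1,4], I[3,3]^3, I[5,5]^2, I[5,6].
HN type (ℓ=4): μ^(1)=37; μ^(2)=24; μ^(3)=-2; μ^(4)=-28

((2, 0, 0, 0, 0, 0); (0, 0, 0, 1, 0, 0); (1, 1, 1, 0, 3, 1); (0, 0, 3, 0, 0, 0))


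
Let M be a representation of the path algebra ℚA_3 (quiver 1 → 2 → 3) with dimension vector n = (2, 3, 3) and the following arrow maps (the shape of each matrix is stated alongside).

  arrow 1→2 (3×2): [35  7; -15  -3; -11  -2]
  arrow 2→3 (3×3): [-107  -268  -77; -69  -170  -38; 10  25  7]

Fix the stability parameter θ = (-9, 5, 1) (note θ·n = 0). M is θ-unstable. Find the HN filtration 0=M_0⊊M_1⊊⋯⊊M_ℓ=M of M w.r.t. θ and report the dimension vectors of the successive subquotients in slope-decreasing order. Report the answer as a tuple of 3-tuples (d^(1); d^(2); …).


Interval decomposition of M: I[1,3]^2, I[2,3].
HN type (ℓ=2): μ^(1)=3; μ^(2)=-9

((0, 3, 3); (2, 0, 0))


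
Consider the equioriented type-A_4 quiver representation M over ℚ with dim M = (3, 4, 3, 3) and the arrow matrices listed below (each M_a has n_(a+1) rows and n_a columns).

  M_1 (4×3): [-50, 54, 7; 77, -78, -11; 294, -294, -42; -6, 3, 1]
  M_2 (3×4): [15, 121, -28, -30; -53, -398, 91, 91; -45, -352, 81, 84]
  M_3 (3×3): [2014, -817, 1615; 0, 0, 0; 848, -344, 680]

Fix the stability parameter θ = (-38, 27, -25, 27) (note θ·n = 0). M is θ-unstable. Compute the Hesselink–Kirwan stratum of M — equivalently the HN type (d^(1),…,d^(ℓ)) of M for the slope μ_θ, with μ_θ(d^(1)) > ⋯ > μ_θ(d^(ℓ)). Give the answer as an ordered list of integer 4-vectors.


Via rank(M_{q-1}∘⋯∘M_p): M ≅ I[1,3]^2, I[1,4], I[2,2], I[4,4]^2.
μ_θ-semistable layers: μ^(1)=27; μ^(2)=1; μ^(3)=-38

((0, 1, 0, 3); (0, 3, 3, 0); (3, 0, 0, 0))


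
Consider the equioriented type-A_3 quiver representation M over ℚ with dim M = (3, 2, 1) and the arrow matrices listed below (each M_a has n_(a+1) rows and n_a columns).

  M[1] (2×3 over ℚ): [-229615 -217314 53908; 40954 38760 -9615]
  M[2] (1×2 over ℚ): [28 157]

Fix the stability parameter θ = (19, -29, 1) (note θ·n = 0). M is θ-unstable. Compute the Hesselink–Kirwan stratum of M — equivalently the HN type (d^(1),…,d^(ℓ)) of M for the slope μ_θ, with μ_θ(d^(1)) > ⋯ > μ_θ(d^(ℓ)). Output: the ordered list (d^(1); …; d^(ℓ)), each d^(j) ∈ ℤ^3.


Via rank(M_{q-1}∘⋯∘M_p): M ≅ I[1,1], I[1,2], I[1,3].
μ_θ-semistable layers: μ^(1)=19; μ^(2)=1; μ^(3)=-5

((1, 0, 0); (0, 0, 1); (2, 2, 0))


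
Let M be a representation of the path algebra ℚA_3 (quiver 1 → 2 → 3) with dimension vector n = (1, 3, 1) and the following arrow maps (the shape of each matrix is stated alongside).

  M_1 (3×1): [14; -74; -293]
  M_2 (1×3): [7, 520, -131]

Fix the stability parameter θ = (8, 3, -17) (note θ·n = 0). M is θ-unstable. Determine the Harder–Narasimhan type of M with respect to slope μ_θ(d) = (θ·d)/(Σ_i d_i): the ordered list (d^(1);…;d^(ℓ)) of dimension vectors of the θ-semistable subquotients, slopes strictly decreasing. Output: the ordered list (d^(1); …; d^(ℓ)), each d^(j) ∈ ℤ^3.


Interval decomposition of M: I[1,3], I[2,2]^2.
HN type (ℓ=2): μ^(1)=3; μ^(2)=-2

((0, 2, 0); (1, 1, 1))


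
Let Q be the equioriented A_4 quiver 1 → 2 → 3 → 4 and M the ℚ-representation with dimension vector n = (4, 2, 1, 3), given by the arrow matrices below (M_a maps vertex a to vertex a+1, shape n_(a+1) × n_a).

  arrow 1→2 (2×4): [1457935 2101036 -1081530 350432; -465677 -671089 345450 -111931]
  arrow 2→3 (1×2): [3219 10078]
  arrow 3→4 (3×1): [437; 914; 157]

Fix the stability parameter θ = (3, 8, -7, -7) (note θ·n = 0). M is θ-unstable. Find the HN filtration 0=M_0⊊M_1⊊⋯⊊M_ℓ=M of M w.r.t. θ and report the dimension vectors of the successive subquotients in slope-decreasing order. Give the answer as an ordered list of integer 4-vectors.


Via rank(M_{q-1}∘⋯∘M_p): M ≅ I[1,1]^2, I[1,2], I[1,4], I[4,4]^2.
μ_θ-semistable layers: μ^(1)=8; μ^(2)=3; μ^(3)=-3/4; μ^(4)=-7

((0, 1, 0, 0); (3, 0, 0, 0); (1, 1, 1, 1); (0, 0, 0, 2))


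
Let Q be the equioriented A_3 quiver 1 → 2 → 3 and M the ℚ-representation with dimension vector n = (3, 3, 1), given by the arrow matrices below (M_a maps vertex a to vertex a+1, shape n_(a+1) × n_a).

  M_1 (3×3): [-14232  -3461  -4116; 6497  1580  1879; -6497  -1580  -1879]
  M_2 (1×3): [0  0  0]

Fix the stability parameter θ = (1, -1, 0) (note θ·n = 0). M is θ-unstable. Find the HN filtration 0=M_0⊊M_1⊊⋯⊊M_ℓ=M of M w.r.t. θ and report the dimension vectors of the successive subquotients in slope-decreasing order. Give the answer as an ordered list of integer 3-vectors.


Barcode: M ≅ I[1,1], I[1,2]^2, I[2,2], I[3,3]. HN layers by μ_θ (3 steps, strictly decreasing):
  μ^(1)=1; μ^(2)=0; μ^(3)=-1

((1, 0, 0); (2, 2, 1); (0, 1, 0))


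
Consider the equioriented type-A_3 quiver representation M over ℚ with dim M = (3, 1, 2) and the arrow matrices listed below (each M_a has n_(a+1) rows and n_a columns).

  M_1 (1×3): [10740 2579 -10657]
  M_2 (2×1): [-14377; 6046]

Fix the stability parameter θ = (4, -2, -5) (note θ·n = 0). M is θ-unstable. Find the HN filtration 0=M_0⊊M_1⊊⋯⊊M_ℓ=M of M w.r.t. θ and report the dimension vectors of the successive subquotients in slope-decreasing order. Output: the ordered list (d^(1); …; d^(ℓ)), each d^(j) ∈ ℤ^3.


Via rank(M_{q-1}∘⋯∘M_p): M ≅ I[1,1]^2, I[1,3], I[3,3].
μ_θ-semistable layers: μ^(1)=4; μ^(2)=-1; μ^(3)=-5

((2, 0, 0); (1, 1, 1); (0, 0, 1))


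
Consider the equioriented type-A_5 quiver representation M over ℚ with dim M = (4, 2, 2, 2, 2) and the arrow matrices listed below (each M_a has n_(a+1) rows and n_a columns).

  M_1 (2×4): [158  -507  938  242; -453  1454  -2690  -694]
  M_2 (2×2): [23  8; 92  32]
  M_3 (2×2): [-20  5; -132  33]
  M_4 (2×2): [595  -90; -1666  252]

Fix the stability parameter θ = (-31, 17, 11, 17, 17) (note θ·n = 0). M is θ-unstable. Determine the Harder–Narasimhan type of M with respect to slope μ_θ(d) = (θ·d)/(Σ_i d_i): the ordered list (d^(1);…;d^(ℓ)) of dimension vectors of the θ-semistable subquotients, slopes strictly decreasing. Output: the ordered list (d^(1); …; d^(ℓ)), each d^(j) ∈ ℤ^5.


Interval decomposition of M: I[1,1]^2, I[1,2], I[1,3], I[3,5], I[4,4], I[5,5].
HN type (ℓ=4): μ^(1)=17; μ^(2)=14; μ^(3)=11; μ^(4)=-31

((0, 1, 0, 2, 2); (0, 1, 1, 0, 0); (0, 0, 1, 0, 0); (4, 0, 0, 0, 0))


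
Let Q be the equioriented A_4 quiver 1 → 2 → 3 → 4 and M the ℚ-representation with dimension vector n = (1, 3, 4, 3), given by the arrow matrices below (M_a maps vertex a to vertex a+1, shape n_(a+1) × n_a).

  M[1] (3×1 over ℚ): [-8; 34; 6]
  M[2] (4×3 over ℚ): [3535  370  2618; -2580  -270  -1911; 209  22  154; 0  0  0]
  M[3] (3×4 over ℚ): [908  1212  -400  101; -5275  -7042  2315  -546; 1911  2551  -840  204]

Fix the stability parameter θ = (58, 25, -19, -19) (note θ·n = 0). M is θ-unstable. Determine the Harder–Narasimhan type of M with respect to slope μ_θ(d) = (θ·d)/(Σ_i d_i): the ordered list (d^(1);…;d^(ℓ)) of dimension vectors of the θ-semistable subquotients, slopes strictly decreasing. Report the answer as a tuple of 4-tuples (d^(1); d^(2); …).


Barcode: M ≅ I[1,4], I[2,2], I[2,3], I[3,4]^2. HN layers by μ_θ (4 steps, strictly decreasing):
  μ^(1)=25; μ^(2)=45/4; μ^(3)=3; μ^(4)=-19

((0, 1, 0, 0); (1, 1, 1, 1); (0, 1, 1, 0); (0, 0, 2, 2))


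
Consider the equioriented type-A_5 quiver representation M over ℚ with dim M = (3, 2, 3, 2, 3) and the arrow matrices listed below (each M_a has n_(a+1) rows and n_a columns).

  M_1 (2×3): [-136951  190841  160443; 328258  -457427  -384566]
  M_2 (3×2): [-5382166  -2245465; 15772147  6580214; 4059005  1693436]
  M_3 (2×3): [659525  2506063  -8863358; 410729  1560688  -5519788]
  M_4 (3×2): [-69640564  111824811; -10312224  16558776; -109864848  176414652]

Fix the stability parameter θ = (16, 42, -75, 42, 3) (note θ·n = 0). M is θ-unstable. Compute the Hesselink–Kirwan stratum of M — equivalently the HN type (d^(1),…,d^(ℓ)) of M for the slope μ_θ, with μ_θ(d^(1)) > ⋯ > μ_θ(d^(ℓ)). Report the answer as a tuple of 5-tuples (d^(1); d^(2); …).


Via rank(M_{q-1}∘⋯∘M_p): M ≅ I[1,1], I[1,4], I[1,5], I[3,3], I[5,5]^2.
μ_θ-semistable layers: μ^(1)=42; μ^(2)=45/2; μ^(3)=16; μ^(4)=3; μ^(5)=-17/3; μ^(6)=-75

((0, 0, 0, 1, 0); (0, 0, 0, 1, 1); (1, 0, 0, 0, 0); (0, 0, 0, 0, 2); (2, 2, 2, 0, 0); (0, 0, 1, 0, 0))


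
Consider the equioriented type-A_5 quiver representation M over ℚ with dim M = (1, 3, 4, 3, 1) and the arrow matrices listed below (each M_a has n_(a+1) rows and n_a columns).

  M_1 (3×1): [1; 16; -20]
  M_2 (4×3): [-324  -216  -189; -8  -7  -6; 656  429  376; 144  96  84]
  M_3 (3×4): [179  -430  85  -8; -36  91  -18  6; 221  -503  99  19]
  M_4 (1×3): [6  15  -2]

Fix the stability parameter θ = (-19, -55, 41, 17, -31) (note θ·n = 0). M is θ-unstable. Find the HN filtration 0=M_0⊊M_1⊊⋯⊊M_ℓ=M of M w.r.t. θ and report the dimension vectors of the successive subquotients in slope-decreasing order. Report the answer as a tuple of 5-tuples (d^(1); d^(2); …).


Barcode: M ≅ I[1,2], I[2,4], I[2,5], I[3,3], I[3,4]. HN layers by μ_θ (5 steps, strictly decreasing):
  μ^(1)=41; μ^(2)=29; μ^(3)=9; μ^(4)=-37; μ^(5)=-55

((0, 0, 1, 0, 0); (0, 0, 2, 2, 0); (0, 0, 1, 1, 1); (1, 1, 0, 0, 0); (0, 2, 0, 0, 0))


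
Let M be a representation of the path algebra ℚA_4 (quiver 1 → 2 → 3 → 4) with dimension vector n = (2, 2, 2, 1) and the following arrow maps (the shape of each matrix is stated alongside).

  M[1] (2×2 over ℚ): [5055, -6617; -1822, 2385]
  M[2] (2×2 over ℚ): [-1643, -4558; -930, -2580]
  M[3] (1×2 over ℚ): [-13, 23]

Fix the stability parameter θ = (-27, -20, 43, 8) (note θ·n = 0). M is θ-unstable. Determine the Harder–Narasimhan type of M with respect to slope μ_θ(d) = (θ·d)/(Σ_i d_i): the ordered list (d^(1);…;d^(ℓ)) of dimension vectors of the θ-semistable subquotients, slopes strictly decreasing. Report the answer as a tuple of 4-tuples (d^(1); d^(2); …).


Barcode: M ≅ I[1,2], I[1,4], I[3,3]. HN layers by μ_θ (4 steps, strictly decreasing):
  μ^(1)=43; μ^(2)=51/2; μ^(3)=-20; μ^(4)=-27

((0, 0, 1, 0); (0, 0, 1, 1); (0, 2, 0, 0); (2, 0, 0, 0))


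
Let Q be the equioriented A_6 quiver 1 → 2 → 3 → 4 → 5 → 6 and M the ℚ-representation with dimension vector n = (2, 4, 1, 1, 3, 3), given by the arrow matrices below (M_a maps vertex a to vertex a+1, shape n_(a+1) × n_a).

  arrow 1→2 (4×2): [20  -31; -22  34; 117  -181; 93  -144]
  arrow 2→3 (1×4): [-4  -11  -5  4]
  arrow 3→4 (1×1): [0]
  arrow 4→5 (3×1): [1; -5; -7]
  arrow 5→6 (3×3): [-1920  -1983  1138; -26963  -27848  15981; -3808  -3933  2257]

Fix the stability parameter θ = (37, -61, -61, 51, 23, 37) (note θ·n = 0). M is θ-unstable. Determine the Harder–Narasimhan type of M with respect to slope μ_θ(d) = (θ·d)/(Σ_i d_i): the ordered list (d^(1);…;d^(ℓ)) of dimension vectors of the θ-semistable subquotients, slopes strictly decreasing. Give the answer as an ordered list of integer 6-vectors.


Via rank(M_{q-1}∘⋯∘M_p): M ≅ I[1,2], I[1,3], I[2,2]^2, I[4,6], I[5,6]^2.
μ_θ-semistable layers: μ^(1)=37; μ^(2)=23; μ^(3)=-12; μ^(4)=-85/3; μ^(5)=-61

((0, 0, 0, 1, 1, 3); (0, 0, 0, 0, 2, 0); (1, 1, 0, 0, 0, 0); (1, 1, 1, 0, 0, 0); (0, 2, 0, 0, 0, 0))


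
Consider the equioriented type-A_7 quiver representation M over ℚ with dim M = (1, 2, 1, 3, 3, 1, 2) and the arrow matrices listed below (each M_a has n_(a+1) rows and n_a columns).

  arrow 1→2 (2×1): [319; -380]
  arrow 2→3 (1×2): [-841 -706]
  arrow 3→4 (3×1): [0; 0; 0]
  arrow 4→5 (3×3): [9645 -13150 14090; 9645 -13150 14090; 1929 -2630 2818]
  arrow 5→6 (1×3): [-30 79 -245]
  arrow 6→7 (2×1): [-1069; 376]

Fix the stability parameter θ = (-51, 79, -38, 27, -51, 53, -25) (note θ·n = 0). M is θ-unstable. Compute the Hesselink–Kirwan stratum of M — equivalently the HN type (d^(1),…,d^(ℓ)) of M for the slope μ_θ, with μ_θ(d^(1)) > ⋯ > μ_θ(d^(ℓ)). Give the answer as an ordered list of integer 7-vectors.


Via rank(M_{q-1}∘⋯∘M_p): M ≅ I[1,3], I[2,2], I[4,4]^2, I[4,5], I[5,5], I[5,7], I[7,7].
μ_θ-semistable layers: μ^(1)=79; μ^(2)=27; μ^(3)=41/2; μ^(4)=14; μ^(5)=-12; μ^(6)=-25; μ^(7)=-51

((0, 1, 0, 0, 0, 0, 0); (0, 0, 0, 2, 0, 0, 0); (0, 1, 1, 0, 0, 0, 0); (0, 0, 0, 0, 0, 1, 1); (0, 0, 0, 1, 1, 0, 0); (0, 0, 0, 0, 0, 0, 1); (1, 0, 0, 0, 2, 0, 0))


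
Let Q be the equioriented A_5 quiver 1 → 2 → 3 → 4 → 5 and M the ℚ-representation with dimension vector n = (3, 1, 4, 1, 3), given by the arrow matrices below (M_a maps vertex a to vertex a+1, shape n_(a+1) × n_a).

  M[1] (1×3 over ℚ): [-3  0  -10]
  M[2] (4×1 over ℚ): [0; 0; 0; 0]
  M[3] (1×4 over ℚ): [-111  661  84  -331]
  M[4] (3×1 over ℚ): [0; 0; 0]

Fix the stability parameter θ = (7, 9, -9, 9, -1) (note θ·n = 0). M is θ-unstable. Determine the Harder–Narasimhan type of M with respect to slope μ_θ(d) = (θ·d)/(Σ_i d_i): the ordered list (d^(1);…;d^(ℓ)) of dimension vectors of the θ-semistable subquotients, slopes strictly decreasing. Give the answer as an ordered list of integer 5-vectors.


Barcode: M ≅ I[1,1]^2, I[1,2], I[3,3]^3, I[3,4], I[5,5]^3. HN layers by μ_θ (4 steps, strictly decreasing):
  μ^(1)=9; μ^(2)=7; μ^(3)=-1; μ^(4)=-9

((0, 1, 0, 1, 0); (3, 0, 0, 0, 0); (0, 0, 0, 0, 3); (0, 0, 4, 0, 0))


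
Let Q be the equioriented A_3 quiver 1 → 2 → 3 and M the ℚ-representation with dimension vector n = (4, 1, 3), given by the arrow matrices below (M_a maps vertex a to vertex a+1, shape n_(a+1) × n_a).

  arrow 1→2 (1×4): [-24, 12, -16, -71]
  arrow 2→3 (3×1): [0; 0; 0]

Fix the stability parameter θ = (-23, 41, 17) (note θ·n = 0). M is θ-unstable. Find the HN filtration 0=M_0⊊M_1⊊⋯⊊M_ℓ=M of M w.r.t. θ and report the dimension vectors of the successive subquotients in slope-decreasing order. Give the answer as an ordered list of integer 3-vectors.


Barcode: M ≅ I[1,1]^3, I[1,2], I[3,3]^3. HN layers by μ_θ (3 steps, strictly decreasing):
  μ^(1)=41; μ^(2)=17; μ^(3)=-23

((0, 1, 0); (0, 0, 3); (4, 0, 0))


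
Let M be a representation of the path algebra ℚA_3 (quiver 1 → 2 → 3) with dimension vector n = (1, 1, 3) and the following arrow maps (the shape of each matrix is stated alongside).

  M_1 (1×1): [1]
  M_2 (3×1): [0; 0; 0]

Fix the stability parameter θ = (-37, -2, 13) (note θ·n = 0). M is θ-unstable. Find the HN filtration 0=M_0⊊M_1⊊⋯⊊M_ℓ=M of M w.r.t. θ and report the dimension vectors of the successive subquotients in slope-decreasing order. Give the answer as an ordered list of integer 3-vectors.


Interval decomposition of M: I[1,2], I[3,3]^3.
HN type (ℓ=3): μ^(1)=13; μ^(2)=-2; μ^(3)=-37

((0, 0, 3); (0, 1, 0); (1, 0, 0))


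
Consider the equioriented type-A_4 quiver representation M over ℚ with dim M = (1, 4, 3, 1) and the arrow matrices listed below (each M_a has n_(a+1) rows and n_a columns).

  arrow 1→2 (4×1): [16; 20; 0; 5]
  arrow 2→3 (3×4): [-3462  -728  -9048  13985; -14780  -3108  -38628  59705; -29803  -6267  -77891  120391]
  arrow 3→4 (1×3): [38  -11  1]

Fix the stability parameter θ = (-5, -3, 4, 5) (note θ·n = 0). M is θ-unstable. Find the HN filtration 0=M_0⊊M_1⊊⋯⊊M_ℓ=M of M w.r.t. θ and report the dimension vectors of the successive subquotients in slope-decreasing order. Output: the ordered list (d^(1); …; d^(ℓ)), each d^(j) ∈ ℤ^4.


Via rank(M_{q-1}∘⋯∘M_p): M ≅ I[1,4], I[2,2], I[2,3]^2.
μ_θ-semistable layers: μ^(1)=5; μ^(2)=4; μ^(3)=-3; μ^(4)=-5

((0, 0, 0, 1); (0, 0, 3, 0); (0, 4, 0, 0); (1, 0, 0, 0))


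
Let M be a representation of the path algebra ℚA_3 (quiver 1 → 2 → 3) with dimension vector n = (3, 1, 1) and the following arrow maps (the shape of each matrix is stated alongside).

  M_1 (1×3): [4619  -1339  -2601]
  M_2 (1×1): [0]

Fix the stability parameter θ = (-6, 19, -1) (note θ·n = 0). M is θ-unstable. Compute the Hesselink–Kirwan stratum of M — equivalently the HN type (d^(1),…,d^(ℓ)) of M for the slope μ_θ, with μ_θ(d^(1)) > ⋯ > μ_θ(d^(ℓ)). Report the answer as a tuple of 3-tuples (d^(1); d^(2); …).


Interval decomposition of M: I[1,1]^2, I[1,2], I[3,3].
HN type (ℓ=3): μ^(1)=19; μ^(2)=-1; μ^(3)=-6

((0, 1, 0); (0, 0, 1); (3, 0, 0))


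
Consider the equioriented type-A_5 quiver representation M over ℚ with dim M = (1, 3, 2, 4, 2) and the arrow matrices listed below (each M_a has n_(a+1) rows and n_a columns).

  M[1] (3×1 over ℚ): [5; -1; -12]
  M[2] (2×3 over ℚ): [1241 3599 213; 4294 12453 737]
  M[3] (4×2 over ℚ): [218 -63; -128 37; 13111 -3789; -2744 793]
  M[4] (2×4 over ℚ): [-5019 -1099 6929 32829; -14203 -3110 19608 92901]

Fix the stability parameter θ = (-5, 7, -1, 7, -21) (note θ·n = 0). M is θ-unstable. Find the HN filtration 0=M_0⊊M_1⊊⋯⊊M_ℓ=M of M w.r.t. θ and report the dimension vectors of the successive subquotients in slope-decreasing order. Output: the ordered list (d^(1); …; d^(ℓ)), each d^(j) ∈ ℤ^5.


Barcode: M ≅ I[1,4], I[2,2], I[2,5], I[4,4], I[4,5]. HN layers by μ_θ (5 steps, strictly decreasing):
  μ^(1)=7; μ^(2)=3; μ^(3)=-2; μ^(4)=-5; μ^(5)=-7

((0, 1, 0, 2, 0); (0, 1, 1, 0, 0); (0, 1, 1, 1, 1); (1, 0, 0, 0, 0); (0, 0, 0, 1, 1))


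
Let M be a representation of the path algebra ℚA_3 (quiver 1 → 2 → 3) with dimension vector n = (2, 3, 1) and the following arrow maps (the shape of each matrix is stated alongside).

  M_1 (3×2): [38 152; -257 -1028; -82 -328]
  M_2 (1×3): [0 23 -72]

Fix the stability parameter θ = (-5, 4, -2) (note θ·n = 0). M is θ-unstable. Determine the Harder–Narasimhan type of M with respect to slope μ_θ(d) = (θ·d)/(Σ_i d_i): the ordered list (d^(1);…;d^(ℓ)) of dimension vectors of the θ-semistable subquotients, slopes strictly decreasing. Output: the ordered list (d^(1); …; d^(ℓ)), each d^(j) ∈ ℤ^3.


Interval decomposition of M: I[1,1], I[1,3], I[2,2]^2.
HN type (ℓ=3): μ^(1)=4; μ^(2)=1; μ^(3)=-5

((0, 2, 0); (0, 1, 1); (2, 0, 0))


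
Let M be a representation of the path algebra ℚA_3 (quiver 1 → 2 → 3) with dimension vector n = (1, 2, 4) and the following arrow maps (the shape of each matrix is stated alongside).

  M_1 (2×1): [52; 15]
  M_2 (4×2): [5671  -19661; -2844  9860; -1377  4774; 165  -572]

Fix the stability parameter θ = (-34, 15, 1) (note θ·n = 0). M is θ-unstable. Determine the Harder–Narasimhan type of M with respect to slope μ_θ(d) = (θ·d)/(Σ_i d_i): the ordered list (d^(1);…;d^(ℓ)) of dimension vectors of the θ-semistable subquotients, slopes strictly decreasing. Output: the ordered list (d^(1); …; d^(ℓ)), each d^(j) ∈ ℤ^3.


Barcode: M ≅ I[1,3], I[2,3], I[3,3]^2. HN layers by μ_θ (3 steps, strictly decreasing):
  μ^(1)=8; μ^(2)=1; μ^(3)=-34

((0, 2, 2); (0, 0, 2); (1, 0, 0))


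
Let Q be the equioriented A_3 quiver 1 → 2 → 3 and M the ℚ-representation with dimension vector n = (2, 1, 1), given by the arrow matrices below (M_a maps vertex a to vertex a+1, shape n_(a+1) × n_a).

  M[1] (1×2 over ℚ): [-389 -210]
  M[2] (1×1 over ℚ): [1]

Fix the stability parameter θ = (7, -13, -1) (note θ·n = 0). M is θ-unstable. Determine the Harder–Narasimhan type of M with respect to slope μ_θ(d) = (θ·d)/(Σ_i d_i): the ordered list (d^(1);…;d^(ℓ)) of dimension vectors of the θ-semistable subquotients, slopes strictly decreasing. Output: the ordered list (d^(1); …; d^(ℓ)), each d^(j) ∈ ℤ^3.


Via rank(M_{q-1}∘⋯∘M_p): M ≅ I[1,1], I[1,3].
μ_θ-semistable layers: μ^(1)=7; μ^(2)=-1; μ^(3)=-3

((1, 0, 0); (0, 0, 1); (1, 1, 0))


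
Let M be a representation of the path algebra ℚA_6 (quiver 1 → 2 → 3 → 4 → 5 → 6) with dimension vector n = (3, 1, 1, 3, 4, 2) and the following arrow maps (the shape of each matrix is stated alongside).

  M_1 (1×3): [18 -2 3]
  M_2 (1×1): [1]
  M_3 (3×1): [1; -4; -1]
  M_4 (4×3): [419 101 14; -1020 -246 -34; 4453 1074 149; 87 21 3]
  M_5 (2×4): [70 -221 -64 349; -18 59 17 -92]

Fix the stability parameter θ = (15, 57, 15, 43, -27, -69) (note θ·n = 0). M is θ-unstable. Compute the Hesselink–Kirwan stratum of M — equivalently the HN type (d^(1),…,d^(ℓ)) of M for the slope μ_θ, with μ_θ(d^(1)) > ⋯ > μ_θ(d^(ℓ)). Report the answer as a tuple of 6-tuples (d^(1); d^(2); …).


Interval decomposition of M: I[1,1]^2, I[1,5], I[4,6]^2, I[5,5].
HN type (ℓ=4): μ^(1)=22; μ^(2)=15; μ^(3)=-53/3; μ^(4)=-27

((0, 1, 1, 1, 1, 0); (3, 0, 0, 0, 0, 0); (0, 0, 0, 2, 2, 2); (0, 0, 0, 0, 1, 0))


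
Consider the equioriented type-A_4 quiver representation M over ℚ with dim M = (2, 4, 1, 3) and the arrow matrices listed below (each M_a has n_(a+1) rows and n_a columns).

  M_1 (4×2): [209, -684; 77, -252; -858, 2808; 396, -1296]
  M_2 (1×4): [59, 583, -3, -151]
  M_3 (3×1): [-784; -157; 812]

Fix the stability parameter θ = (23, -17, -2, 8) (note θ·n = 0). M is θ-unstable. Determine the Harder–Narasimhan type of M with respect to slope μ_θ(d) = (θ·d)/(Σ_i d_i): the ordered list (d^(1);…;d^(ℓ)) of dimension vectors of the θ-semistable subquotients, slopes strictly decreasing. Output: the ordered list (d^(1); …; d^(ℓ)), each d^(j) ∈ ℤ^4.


Interval decomposition of M: I[1,1], I[1,2], I[2,2]^2, I[2,4], I[4,4]^2.
HN type (ℓ=5): μ^(1)=23; μ^(2)=8; μ^(3)=3; μ^(4)=-2; μ^(5)=-17

((1, 0, 0, 0); (0, 0, 0, 3); (1, 1, 0, 0); (0, 0, 1, 0); (0, 3, 0, 0))


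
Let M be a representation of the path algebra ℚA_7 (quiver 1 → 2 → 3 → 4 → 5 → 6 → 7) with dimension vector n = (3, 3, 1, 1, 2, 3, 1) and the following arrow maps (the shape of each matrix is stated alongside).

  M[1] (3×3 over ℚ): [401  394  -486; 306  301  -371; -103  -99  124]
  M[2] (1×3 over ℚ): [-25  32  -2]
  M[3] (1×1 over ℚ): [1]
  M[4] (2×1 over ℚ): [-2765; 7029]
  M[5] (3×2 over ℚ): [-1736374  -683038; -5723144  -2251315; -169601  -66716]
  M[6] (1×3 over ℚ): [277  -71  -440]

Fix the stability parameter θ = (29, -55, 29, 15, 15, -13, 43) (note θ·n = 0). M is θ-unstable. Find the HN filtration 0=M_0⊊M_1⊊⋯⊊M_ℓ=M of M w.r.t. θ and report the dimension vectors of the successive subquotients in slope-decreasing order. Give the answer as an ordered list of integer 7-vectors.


Interval decomposition of M: I[1,2]^2, I[1,7], I[5,6], I[6,6].
HN type (ℓ=4): μ^(1)=43; μ^(2)=23/2; μ^(3)=1; μ^(4)=-13

((0, 0, 0, 0, 0, 0, 1); (0, 0, 1, 1, 1, 1, 0); (0, 0, 0, 0, 1, 1, 0); (3, 3, 0, 0, 0, 1, 0))


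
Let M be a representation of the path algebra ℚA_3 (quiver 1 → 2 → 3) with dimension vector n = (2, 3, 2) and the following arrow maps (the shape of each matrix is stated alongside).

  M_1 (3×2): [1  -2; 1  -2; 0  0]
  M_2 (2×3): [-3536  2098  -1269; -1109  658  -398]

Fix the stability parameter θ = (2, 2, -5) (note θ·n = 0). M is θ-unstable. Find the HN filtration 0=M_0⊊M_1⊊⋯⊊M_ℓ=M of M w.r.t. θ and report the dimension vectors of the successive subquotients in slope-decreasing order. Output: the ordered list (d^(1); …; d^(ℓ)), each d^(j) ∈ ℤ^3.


Barcode: M ≅ I[1,1], I[1,3], I[2,2], I[2,3]. HN layers by μ_θ (3 steps, strictly decreasing):
  μ^(1)=2; μ^(2)=-1/3; μ^(3)=-3/2

((1, 1, 0); (1, 1, 1); (0, 1, 1))


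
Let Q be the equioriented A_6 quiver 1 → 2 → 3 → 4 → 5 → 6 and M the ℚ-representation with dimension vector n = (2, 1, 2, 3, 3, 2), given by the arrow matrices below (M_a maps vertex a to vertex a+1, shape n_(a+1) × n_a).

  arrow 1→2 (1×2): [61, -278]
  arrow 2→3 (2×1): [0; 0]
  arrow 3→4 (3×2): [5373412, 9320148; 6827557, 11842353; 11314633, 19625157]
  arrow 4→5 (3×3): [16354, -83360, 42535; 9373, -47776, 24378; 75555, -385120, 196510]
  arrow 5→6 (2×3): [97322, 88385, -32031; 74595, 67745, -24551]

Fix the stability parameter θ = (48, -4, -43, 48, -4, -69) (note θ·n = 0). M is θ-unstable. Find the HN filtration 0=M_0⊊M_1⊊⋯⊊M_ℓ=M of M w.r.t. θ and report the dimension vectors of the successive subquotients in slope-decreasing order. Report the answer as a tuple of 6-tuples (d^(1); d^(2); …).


Barcode: M ≅ I[1,1], I[1,2], I[3,3], I[3,6], I[4,4], I[4,5], I[5,6]. HN layers by μ_θ (5 steps, strictly decreasing):
  μ^(1)=48; μ^(2)=22; μ^(3)=-25/3; μ^(4)=-73/2; μ^(5)=-43

((1, 0, 0, 1, 0, 0); (1, 1, 0, 1, 1, 0); (0, 0, 0, 1, 1, 1); (0, 0, 0, 0, 1, 1); (0, 0, 2, 0, 0, 0))


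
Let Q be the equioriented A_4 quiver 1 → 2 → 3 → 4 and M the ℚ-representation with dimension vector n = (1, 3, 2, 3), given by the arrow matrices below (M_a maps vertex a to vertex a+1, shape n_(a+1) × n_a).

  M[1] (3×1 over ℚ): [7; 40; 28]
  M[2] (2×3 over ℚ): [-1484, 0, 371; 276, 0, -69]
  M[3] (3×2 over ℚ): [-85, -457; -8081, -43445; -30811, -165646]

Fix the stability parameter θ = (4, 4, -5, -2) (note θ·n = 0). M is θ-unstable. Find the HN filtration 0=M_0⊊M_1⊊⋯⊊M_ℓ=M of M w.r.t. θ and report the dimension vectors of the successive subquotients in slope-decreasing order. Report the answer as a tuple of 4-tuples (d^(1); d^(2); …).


Barcode: M ≅ I[1,2], I[2,2], I[2,4], I[3,4], I[4,4]. HN layers by μ_θ (4 steps, strictly decreasing):
  μ^(1)=4; μ^(2)=-1; μ^(3)=-2; μ^(4)=-5

((1, 2, 0, 0); (0, 1, 1, 1); (0, 0, 0, 2); (0, 0, 1, 0))


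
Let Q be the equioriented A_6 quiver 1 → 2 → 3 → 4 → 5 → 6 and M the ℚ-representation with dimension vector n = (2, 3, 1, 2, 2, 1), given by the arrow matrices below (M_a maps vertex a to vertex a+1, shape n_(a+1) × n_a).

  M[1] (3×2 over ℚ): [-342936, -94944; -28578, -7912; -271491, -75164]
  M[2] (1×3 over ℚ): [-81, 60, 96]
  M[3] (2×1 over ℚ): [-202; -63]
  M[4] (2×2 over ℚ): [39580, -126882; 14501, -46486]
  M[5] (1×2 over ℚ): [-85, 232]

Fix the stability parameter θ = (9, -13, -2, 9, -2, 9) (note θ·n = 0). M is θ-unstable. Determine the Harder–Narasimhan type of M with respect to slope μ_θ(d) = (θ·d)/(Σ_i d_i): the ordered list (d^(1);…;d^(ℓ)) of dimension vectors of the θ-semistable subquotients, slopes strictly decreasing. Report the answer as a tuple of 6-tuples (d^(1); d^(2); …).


Via rank(M_{q-1}∘⋯∘M_p): M ≅ I[1,1], I[1,2], I[2,2], I[2,6], I[4,5].
μ_θ-semistable layers: μ^(1)=9; μ^(2)=7/2; μ^(3)=-2; μ^(4)=-13

((1, 0, 0, 0, 0, 1); (0, 0, 0, 2, 2, 0); (1, 1, 1, 0, 0, 0); (0, 2, 0, 0, 0, 0))


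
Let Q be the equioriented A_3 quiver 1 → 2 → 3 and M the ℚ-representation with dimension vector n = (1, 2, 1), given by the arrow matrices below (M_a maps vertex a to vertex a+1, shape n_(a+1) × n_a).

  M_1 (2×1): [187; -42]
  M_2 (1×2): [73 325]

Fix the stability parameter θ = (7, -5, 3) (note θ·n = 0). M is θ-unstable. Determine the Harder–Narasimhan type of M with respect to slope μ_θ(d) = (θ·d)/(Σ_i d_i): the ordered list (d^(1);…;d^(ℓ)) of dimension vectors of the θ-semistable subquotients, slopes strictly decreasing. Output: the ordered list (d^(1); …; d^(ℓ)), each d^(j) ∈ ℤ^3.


Interval decomposition of M: I[1,3], I[2,2].
HN type (ℓ=3): μ^(1)=3; μ^(2)=1; μ^(3)=-5

((0, 0, 1); (1, 1, 0); (0, 1, 0))


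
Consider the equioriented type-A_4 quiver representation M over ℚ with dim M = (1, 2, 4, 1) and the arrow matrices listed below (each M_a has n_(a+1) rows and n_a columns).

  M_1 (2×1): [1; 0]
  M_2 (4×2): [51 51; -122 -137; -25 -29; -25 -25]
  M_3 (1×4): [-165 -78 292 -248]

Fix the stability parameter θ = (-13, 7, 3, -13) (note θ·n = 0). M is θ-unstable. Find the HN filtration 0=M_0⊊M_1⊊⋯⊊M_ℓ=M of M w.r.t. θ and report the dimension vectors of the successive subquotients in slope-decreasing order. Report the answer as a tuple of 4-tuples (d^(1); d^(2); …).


Barcode: M ≅ I[1,4], I[2,3], I[3,3]^2. HN layers by μ_θ (4 steps, strictly decreasing):
  μ^(1)=5; μ^(2)=3; μ^(3)=-1; μ^(4)=-13

((0, 1, 1, 0); (0, 0, 2, 0); (0, 1, 1, 1); (1, 0, 0, 0))


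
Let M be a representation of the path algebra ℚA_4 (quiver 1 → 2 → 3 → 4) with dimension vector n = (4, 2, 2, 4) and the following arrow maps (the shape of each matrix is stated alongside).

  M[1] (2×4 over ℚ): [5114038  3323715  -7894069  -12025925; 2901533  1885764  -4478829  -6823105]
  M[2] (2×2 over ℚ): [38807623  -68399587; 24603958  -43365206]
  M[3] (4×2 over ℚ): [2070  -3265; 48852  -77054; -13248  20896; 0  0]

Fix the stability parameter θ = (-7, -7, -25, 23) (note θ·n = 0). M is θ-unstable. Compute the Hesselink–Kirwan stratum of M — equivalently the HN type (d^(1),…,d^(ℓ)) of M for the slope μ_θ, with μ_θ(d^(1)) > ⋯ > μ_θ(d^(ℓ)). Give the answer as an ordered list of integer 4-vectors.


Via rank(M_{q-1}∘⋯∘M_p): M ≅ I[1,1]^2, I[1,3], I[1,4], I[4,4]^3.
μ_θ-semistable layers: μ^(1)=23; μ^(2)=-7; μ^(3)=-13

((0, 0, 0, 4); (2, 0, 0, 0); (2, 2, 2, 0))


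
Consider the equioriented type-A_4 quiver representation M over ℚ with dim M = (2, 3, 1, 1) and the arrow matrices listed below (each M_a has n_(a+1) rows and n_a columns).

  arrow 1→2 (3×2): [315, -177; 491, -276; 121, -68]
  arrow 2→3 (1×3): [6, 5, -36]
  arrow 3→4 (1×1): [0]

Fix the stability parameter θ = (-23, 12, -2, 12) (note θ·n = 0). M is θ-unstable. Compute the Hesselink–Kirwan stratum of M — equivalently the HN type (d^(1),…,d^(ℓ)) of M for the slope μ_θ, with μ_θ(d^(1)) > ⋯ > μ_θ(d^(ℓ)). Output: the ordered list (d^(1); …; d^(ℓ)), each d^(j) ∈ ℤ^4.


Barcode: M ≅ I[1,2], I[1,3], I[2,2], I[4,4]. HN layers by μ_θ (3 steps, strictly decreasing):
  μ^(1)=12; μ^(2)=5; μ^(3)=-23

((0, 2, 0, 1); (0, 1, 1, 0); (2, 0, 0, 0))


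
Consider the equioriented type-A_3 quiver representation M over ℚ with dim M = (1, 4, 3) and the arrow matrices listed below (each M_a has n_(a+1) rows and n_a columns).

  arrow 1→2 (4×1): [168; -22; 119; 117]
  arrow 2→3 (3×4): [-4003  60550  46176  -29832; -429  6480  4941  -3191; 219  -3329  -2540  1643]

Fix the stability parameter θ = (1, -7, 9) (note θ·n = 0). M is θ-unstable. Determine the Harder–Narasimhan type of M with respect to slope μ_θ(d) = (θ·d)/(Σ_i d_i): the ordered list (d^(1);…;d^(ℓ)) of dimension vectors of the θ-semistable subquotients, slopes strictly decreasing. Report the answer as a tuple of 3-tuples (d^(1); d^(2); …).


Barcode: M ≅ I[1,3], I[2,2], I[2,3]^2. HN layers by μ_θ (3 steps, strictly decreasing):
  μ^(1)=9; μ^(2)=-3; μ^(3)=-7

((0, 0, 3); (1, 1, 0); (0, 3, 0))


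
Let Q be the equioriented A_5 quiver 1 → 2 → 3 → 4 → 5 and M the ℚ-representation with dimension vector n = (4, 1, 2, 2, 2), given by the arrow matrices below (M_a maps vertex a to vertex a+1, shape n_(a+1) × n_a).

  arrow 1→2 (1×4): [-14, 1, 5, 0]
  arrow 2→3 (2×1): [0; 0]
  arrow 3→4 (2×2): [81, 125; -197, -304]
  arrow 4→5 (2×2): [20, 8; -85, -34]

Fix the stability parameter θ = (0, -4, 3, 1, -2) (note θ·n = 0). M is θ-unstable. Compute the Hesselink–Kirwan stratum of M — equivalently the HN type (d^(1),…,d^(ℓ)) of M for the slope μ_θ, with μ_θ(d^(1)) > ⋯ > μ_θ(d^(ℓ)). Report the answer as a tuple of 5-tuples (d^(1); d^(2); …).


Via rank(M_{q-1}∘⋯∘M_p): M ≅ I[1,1]^3, I[1,2], I[3,4], I[3,5], I[5,5].
μ_θ-semistable layers: μ^(1)=2; μ^(2)=2/3; μ^(3)=0; μ^(4)=-2

((0, 0, 1, 1, 0); (0, 0, 1, 1, 1); (3, 0, 0, 0, 0); (1, 1, 0, 0, 1))


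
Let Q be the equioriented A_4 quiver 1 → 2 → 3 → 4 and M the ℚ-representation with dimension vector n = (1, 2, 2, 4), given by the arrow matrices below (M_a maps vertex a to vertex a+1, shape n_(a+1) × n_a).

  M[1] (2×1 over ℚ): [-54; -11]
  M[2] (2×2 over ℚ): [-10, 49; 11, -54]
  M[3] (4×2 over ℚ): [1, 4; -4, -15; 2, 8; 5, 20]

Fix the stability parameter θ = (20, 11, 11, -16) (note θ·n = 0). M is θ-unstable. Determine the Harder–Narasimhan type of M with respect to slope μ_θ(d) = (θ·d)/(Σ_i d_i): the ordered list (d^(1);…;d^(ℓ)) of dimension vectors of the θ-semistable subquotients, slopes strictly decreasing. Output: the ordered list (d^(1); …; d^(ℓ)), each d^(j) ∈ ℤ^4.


Barcode: M ≅ I[1,4], I[2,4], I[4,4]^2. HN layers by μ_θ (3 steps, strictly decreasing):
  μ^(1)=13/2; μ^(2)=2; μ^(3)=-16

((1, 1, 1, 1); (0, 1, 1, 1); (0, 0, 0, 2))


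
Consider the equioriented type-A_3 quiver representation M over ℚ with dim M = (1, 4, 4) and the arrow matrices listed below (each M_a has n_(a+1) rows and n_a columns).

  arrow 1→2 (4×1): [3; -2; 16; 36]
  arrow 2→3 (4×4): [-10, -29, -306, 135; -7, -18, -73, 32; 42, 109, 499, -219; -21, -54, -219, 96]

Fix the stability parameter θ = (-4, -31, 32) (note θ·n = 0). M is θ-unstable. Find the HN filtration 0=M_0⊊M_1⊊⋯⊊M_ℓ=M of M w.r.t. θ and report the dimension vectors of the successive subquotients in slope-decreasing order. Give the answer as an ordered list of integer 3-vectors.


Interval decomposition of M: I[1,3], I[2,2], I[2,3]^2, I[3,3].
HN type (ℓ=3): μ^(1)=32; μ^(2)=-35/2; μ^(3)=-31

((0, 0, 4); (1, 1, 0); (0, 3, 0))


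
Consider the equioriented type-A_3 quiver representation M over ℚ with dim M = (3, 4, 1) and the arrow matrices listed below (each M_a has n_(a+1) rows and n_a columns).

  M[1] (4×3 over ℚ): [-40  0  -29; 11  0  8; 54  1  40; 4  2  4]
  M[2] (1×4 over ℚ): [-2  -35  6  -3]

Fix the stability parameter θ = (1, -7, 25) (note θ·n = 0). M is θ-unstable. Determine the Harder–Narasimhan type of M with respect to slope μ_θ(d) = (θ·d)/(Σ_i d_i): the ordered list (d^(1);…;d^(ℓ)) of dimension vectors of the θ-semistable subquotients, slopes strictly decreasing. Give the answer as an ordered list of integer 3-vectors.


Interval decomposition of M: I[1,2]^2, I[1,3], I[2,2].
HN type (ℓ=3): μ^(1)=25; μ^(2)=-3; μ^(3)=-7

((0, 0, 1); (3, 3, 0); (0, 1, 0))
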